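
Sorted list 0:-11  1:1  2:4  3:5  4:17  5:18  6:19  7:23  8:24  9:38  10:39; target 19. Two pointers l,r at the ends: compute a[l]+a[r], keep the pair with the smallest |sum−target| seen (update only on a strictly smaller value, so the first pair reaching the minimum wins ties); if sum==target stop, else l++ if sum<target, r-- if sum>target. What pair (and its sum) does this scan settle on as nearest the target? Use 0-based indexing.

pair (1, 18) with sum 19 (|Δ|=0)

l=0 r=10: -11+39=28 d=9 *, r--
l=0 r=9: -11+38=27 d=8 *, r--
l=0 r=8: -11+24=13 d=6 *, l++
l=1 r=8: 1+24=25 d=6, r--
l=1 r=7: 1+23=24 d=5 *, r--
l=1 r=6: 1+19=20 d=1 *, r--
l=1 r=5: 1+18=19 d=0 *, stop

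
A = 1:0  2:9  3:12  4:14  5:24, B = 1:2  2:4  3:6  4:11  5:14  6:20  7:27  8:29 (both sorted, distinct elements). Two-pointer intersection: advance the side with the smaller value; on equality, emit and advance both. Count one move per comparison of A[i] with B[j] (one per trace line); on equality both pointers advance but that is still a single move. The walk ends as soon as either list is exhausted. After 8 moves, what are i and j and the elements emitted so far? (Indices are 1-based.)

i=1 j=1: 0<2, i++
i=2 j=1: 9>2, j++
i=2 j=2: 9>4, j++
i=2 j=3: 9>6, j++
i=2 j=4: 9<11, i++
i=3 j=4: 12>11, j++
i=3 j=5: 12<14, i++
i=4 j=5: 14==14 emit, i++,j++

i=5, j=6, emitted=[14]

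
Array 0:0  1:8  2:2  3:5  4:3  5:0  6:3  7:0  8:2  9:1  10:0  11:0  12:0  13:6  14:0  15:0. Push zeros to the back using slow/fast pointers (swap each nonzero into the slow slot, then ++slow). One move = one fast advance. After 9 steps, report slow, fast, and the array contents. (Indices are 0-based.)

slow=6, fast=9, a=[8, 2, 5, 3, 3, 2, 0, 0, 0, 1, 0, 0, 0, 6, 0, 0]

slow=0 fast=0: a[fast]=0, fast++
slow=0 fast=1: a[fast]=8≠0 swap→a[0]=8, slow++,fast++
slow=1 fast=2: a[fast]=2≠0 swap→a[1]=2, slow++,fast++
slow=2 fast=3: a[fast]=5≠0 swap→a[2]=5, slow++,fast++
slow=3 fast=4: a[fast]=3≠0 swap→a[3]=3, slow++,fast++
slow=4 fast=5: a[fast]=0, fast++
slow=4 fast=6: a[fast]=3≠0 swap→a[4]=3, slow++,fast++
slow=5 fast=7: a[fast]=0, fast++
slow=5 fast=8: a[fast]=2≠0 swap→a[5]=2, slow++,fast++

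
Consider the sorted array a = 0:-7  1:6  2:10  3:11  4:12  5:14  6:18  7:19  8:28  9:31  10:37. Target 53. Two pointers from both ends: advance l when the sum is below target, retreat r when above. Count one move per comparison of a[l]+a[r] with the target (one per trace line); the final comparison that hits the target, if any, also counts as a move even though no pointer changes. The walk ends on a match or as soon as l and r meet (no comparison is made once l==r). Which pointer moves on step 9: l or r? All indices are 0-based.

[0,10] -7+37=30 <53 → l++
[1,10] 6+37=43 <53 → l++
[2,10] 10+37=47 <53 → l++
[3,10] 11+37=48 <53 → l++
[4,10] 12+37=49 <53 → l++
[5,10] 14+37=51 <53 → l++
[6,10] 18+37=55 >53 → r--
[6,9] 18+31=49 <53 → l++
[7,9] 19+31=50 <53 → l++

l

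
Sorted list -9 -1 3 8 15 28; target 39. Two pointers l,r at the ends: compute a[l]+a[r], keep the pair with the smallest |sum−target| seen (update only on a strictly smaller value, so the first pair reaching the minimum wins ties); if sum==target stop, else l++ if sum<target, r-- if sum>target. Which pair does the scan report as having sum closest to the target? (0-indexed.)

pair (8, 28) with sum 36 (|Δ|=3)

[0,5] -9+28=19 d=20 * → l++
[1,5] -1+28=27 d=12 * → l++
[2,5] 3+28=31 d=8 * → l++
[3,5] 8+28=36 d=3 * → l++
[4,5] 15+28=43 d=4 → r--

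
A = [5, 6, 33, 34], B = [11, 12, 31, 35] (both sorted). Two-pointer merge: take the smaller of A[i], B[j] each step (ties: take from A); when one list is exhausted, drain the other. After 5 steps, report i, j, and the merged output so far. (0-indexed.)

i=2, j=3, merged so far=[5, 6, 11, 12, 31]

[i=0,j=0] A[i]=5<=B[j]=11 take 5 → i++
[i=1,j=0] A[i]=6<=B[j]=11 take 6 → i++
[i=2,j=0] A[i]=33>B[j]=11 take 11 → j++
[i=2,j=1] A[i]=33>B[j]=12 take 12 → j++
[i=2,j=2] A[i]=33>B[j]=31 take 31 → j++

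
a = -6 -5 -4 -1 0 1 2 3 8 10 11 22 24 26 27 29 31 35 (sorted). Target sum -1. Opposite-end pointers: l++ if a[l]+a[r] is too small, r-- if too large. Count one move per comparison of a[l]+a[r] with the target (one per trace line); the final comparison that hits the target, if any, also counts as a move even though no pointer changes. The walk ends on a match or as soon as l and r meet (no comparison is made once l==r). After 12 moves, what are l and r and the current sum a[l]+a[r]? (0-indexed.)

l=2, r=7, sum=-1

l=0 r=17: -6+35=29 >-1, r--
l=0 r=16: -6+31=25 >-1, r--
l=0 r=15: -6+29=23 >-1, r--
l=0 r=14: -6+27=21 >-1, r--
l=0 r=13: -6+26=20 >-1, r--
l=0 r=12: -6+24=18 >-1, r--
l=0 r=11: -6+22=16 >-1, r--
l=0 r=10: -6+11=5 >-1, r--
l=0 r=9: -6+10=4 >-1, r--
l=0 r=8: -6+8=2 >-1, r--
l=0 r=7: -6+3=-3 <-1, l++
l=1 r=7: -5+3=-2 <-1, l++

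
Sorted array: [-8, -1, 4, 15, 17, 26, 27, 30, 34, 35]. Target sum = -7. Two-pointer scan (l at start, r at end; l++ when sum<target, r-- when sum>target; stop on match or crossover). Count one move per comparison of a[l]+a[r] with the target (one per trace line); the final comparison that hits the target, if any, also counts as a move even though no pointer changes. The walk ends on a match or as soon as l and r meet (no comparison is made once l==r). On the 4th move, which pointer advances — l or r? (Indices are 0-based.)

r

[0,9] -8+35=27 >-7 → r--
[0,8] -8+34=26 >-7 → r--
[0,7] -8+30=22 >-7 → r--
[0,6] -8+27=19 >-7 → r--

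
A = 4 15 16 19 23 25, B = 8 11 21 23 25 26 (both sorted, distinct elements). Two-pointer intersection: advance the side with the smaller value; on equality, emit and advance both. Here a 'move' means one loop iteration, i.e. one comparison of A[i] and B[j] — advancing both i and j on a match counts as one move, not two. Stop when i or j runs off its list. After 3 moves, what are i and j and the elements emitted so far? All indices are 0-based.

i=1, j=2, emitted=[]

i=0 j=0: 4<8, i++
i=1 j=0: 15>8, j++
i=1 j=1: 15>11, j++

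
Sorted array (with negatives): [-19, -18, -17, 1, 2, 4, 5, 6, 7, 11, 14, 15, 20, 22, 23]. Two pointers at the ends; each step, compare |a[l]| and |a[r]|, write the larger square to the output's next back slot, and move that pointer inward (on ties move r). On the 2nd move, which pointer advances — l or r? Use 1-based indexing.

r

l=1 r=15: |-19|<=|23| out[15]=529, r--
l=1 r=14: |-19|<=|22| out[14]=484, r--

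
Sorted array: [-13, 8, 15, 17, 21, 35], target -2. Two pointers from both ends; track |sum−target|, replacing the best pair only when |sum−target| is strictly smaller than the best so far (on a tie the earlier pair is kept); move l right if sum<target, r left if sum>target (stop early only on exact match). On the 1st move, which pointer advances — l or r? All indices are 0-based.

r

[0,5] -13+35=22 d=24 * → r--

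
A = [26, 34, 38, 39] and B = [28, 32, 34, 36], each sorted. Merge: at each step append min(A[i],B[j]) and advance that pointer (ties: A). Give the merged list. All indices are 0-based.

[i=0,j=0] A[i]=26<=B[j]=28 take 26 → i++
[i=1,j=0] A[i]=34>B[j]=28 take 28 → j++
[i=1,j=1] A[i]=34>B[j]=32 take 32 → j++
[i=1,j=2] A[i]=34<=B[j]=34 take 34 → i++
[i=2,j=2] A[i]=38>B[j]=34 take 34 → j++
[i=2,j=3] A[i]=38>B[j]=36 take 36 → j++
[i=2,j=4] B done, take A[i]=38 → i++
[i=3,j=4] B done, take A[i]=39 → i++

[26, 28, 32, 34, 34, 36, 38, 39]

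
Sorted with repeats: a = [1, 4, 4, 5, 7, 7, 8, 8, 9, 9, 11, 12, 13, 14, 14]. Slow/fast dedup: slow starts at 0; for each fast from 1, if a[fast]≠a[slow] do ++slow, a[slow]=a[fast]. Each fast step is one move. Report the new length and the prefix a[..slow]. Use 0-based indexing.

length 10; prefix = [1, 4, 5, 7, 8, 9, 11, 12, 13, 14]

slow=0 fast=1: a[fast]=4≠a[slow]=1 write a[1]=4, slow++,fast++
slow=1 fast=2: a[fast]=4=a[slow] dup, fast++
slow=1 fast=3: a[fast]=5≠a[slow]=4 write a[2]=5, slow++,fast++
slow=2 fast=4: a[fast]=7≠a[slow]=5 write a[3]=7, slow++,fast++
slow=3 fast=5: a[fast]=7=a[slow] dup, fast++
slow=3 fast=6: a[fast]=8≠a[slow]=7 write a[4]=8, slow++,fast++
slow=4 fast=7: a[fast]=8=a[slow] dup, fast++
slow=4 fast=8: a[fast]=9≠a[slow]=8 write a[5]=9, slow++,fast++
slow=5 fast=9: a[fast]=9=a[slow] dup, fast++
slow=5 fast=10: a[fast]=11≠a[slow]=9 write a[6]=11, slow++,fast++
slow=6 fast=11: a[fast]=12≠a[slow]=11 write a[7]=12, slow++,fast++
slow=7 fast=12: a[fast]=13≠a[slow]=12 write a[8]=13, slow++,fast++
slow=8 fast=13: a[fast]=14≠a[slow]=13 write a[9]=14, slow++,fast++
slow=9 fast=14: a[fast]=14=a[slow] dup, fast++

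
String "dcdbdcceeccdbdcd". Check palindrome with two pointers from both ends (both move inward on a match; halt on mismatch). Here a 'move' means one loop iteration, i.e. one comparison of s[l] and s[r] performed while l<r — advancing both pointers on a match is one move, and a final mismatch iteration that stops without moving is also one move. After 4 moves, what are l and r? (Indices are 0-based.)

l=4, r=11

[0,15] 'd'=='d' → l++,r--
[1,14] 'c'=='c' → l++,r--
[2,13] 'd'=='d' → l++,r--
[3,12] 'b'=='b' → l++,r--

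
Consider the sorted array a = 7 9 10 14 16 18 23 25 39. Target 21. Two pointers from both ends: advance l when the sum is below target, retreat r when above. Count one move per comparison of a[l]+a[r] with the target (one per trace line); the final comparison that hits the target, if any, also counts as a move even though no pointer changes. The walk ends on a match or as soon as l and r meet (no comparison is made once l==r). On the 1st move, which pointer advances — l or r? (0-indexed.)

l=0 r=8: 7+39=46 >21, r--

r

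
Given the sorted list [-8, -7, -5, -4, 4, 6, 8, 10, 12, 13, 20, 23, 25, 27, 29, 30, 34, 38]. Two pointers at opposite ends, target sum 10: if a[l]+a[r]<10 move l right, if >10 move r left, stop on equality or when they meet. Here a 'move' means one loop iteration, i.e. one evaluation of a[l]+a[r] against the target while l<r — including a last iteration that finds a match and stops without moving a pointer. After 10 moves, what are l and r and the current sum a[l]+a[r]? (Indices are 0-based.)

l=2, r=9, sum=8

l=0 r=17: -8+38=30 >10, r--
l=0 r=16: -8+34=26 >10, r--
l=0 r=15: -8+30=22 >10, r--
l=0 r=14: -8+29=21 >10, r--
l=0 r=13: -8+27=19 >10, r--
l=0 r=12: -8+25=17 >10, r--
l=0 r=11: -8+23=15 >10, r--
l=0 r=10: -8+20=12 >10, r--
l=0 r=9: -8+13=5 <10, l++
l=1 r=9: -7+13=6 <10, l++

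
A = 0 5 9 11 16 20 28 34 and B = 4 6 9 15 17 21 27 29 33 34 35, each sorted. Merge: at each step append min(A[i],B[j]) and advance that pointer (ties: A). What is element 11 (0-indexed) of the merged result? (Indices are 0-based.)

[i=0,j=0] A[i]=0<=B[j]=4 take 0 → i++
[i=1,j=0] A[i]=5>B[j]=4 take 4 → j++
[i=1,j=1] A[i]=5<=B[j]=6 take 5 → i++
[i=2,j=1] A[i]=9>B[j]=6 take 6 → j++
[i=2,j=2] A[i]=9<=B[j]=9 take 9 → i++
[i=3,j=2] A[i]=11>B[j]=9 take 9 → j++
[i=3,j=3] A[i]=11<=B[j]=15 take 11 → i++
[i=4,j=3] A[i]=16>B[j]=15 take 15 → j++
[i=4,j=4] A[i]=16<=B[j]=17 take 16 → i++
[i=5,j=4] A[i]=20>B[j]=17 take 17 → j++
[i=5,j=5] A[i]=20<=B[j]=21 take 20 → i++
[i=6,j=5] A[i]=28>B[j]=21 take 21 → j++
[i=6,j=6] A[i]=28>B[j]=27 take 27 → j++
[i=6,j=7] A[i]=28<=B[j]=29 take 28 → i++
[i=7,j=7] A[i]=34>B[j]=29 take 29 → j++
[i=7,j=8] A[i]=34>B[j]=33 take 33 → j++
[i=7,j=9] A[i]=34<=B[j]=34 take 34 → i++
[i=8,j=9] A done, take B[j]=34 → j++
[i=8,j=10] A done, take B[j]=35 → j++

merged[11] = 21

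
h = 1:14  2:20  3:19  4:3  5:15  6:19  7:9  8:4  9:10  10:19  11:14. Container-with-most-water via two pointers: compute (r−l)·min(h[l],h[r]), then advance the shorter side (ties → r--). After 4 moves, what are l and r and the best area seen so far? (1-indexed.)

[1,11] min(14,14)*10=140 best=140 * → r--
[1,10] min(14,19)*9=126 best=140 → l++
[2,10] min(20,19)*8=152 best=152 * → r--
[2,9] min(20,10)*7=70 best=152 → r--

l=2, r=8, best area=152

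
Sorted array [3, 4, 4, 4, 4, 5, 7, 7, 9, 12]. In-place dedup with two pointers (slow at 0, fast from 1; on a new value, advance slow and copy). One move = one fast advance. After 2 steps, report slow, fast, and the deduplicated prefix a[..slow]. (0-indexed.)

slow=1, fast=3, prefix=[3, 4]

slow=0 fast=1: a[fast]=4≠a[slow]=3 write a[1]=4, slow++,fast++
slow=1 fast=2: a[fast]=4=a[slow] dup, fast++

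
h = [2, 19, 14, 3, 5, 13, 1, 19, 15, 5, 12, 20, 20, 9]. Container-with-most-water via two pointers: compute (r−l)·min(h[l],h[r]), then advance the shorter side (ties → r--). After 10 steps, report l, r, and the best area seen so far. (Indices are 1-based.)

l=1 r=14: min(2,9)*13=26 best=26 *, l++
l=2 r=14: min(19,9)*12=108 best=108 *, r--
l=2 r=13: min(19,20)*11=209 best=209 *, l++
l=3 r=13: min(14,20)*10=140 best=209, l++
l=4 r=13: min(3,20)*9=27 best=209, l++
l=5 r=13: min(5,20)*8=40 best=209, l++
l=6 r=13: min(13,20)*7=91 best=209, l++
l=7 r=13: min(1,20)*6=6 best=209, l++
l=8 r=13: min(19,20)*5=95 best=209, l++
l=9 r=13: min(15,20)*4=60 best=209, l++

l=10, r=13, best area=209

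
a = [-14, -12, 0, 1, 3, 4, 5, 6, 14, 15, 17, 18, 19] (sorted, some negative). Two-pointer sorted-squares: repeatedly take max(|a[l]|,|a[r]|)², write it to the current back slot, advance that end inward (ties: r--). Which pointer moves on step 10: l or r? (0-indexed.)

r

l=0 r=12: |-14|<=|19| out[12]=361, r--
l=0 r=11: |-14|<=|18| out[11]=324, r--
l=0 r=10: |-14|<=|17| out[10]=289, r--
l=0 r=9: |-14|<=|15| out[9]=225, r--
l=0 r=8: |-14|<=|14| out[8]=196, r--
l=0 r=7: |-14|>|6| out[7]=196, l++
l=1 r=7: |-12|>|6| out[6]=144, l++
l=2 r=7: |0|<=|6| out[5]=36, r--
l=2 r=6: |0|<=|5| out[4]=25, r--
l=2 r=5: |0|<=|4| out[3]=16, r--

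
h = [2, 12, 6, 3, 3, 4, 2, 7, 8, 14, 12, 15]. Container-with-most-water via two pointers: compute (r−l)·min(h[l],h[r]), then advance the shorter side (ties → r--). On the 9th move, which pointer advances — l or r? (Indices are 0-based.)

[0,11] min(2,15)*11=22 best=22 * → l++
[1,11] min(12,15)*10=120 best=120 * → l++
[2,11] min(6,15)*9=54 best=120 → l++
[3,11] min(3,15)*8=24 best=120 → l++
[4,11] min(3,15)*7=21 best=120 → l++
[5,11] min(4,15)*6=24 best=120 → l++
[6,11] min(2,15)*5=10 best=120 → l++
[7,11] min(7,15)*4=28 best=120 → l++
[8,11] min(8,15)*3=24 best=120 → l++

l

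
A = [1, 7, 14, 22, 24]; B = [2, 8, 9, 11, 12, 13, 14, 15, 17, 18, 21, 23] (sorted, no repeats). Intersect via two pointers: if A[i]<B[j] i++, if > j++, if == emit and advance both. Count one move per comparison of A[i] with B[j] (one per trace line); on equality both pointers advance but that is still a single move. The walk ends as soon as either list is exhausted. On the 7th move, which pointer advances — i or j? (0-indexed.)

[i=0,j=0] 1<2 → i++
[i=1,j=0] 7>2 → j++
[i=1,j=1] 7<8 → i++
[i=2,j=1] 14>8 → j++
[i=2,j=2] 14>9 → j++
[i=2,j=3] 14>11 → j++
[i=2,j=4] 14>12 → j++

j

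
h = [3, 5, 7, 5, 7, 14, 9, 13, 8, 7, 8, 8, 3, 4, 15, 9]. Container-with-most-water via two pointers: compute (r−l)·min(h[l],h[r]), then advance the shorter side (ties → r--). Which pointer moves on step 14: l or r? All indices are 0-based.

l

l=0 r=15: min(3,9)*15=45 best=45 *, l++
l=1 r=15: min(5,9)*14=70 best=70 *, l++
l=2 r=15: min(7,9)*13=91 best=91 *, l++
l=3 r=15: min(5,9)*12=60 best=91, l++
l=4 r=15: min(7,9)*11=77 best=91, l++
l=5 r=15: min(14,9)*10=90 best=91, r--
l=5 r=14: min(14,15)*9=126 best=126 *, l++
l=6 r=14: min(9,15)*8=72 best=126, l++
l=7 r=14: min(13,15)*7=91 best=126, l++
l=8 r=14: min(8,15)*6=48 best=126, l++
l=9 r=14: min(7,15)*5=35 best=126, l++
l=10 r=14: min(8,15)*4=32 best=126, l++
l=11 r=14: min(8,15)*3=24 best=126, l++
l=12 r=14: min(3,15)*2=6 best=126, l++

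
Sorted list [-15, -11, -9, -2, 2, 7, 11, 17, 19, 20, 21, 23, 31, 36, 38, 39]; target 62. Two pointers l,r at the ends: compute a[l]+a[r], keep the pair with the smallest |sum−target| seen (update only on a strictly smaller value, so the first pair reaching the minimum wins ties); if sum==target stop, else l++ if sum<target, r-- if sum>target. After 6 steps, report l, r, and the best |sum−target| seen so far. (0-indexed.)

l=0 r=15: -15+39=24 d=38 *, l++
l=1 r=15: -11+39=28 d=34 *, l++
l=2 r=15: -9+39=30 d=32 *, l++
l=3 r=15: -2+39=37 d=25 *, l++
l=4 r=15: 2+39=41 d=21 *, l++
l=5 r=15: 7+39=46 d=16 *, l++

l=6, r=15, best |Δ|=16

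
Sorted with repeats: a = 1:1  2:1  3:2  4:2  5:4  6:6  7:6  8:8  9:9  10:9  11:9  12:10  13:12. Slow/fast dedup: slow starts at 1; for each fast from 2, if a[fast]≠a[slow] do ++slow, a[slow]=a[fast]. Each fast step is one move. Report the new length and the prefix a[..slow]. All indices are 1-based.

slow=1 fast=2: a[fast]=1=a[slow] dup, fast++
slow=1 fast=3: a[fast]=2≠a[slow]=1 write a[2]=2, slow++,fast++
slow=2 fast=4: a[fast]=2=a[slow] dup, fast++
slow=2 fast=5: a[fast]=4≠a[slow]=2 write a[3]=4, slow++,fast++
slow=3 fast=6: a[fast]=6≠a[slow]=4 write a[4]=6, slow++,fast++
slow=4 fast=7: a[fast]=6=a[slow] dup, fast++
slow=4 fast=8: a[fast]=8≠a[slow]=6 write a[5]=8, slow++,fast++
slow=5 fast=9: a[fast]=9≠a[slow]=8 write a[6]=9, slow++,fast++
slow=6 fast=10: a[fast]=9=a[slow] dup, fast++
slow=6 fast=11: a[fast]=9=a[slow] dup, fast++
slow=6 fast=12: a[fast]=10≠a[slow]=9 write a[7]=10, slow++,fast++
slow=7 fast=13: a[fast]=12≠a[slow]=10 write a[8]=12, slow++,fast++

length 8; prefix = [1, 2, 4, 6, 8, 9, 10, 12]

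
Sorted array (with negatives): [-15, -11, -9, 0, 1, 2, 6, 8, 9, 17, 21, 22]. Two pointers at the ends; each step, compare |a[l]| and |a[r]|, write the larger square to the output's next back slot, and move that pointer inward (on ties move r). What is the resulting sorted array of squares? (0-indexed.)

[0, 1, 4, 36, 64, 81, 81, 121, 225, 289, 441, 484]

[0,11] |-15|<=|22| out[11]=484 → r--
[0,10] |-15|<=|21| out[10]=441 → r--
[0,9] |-15|<=|17| out[9]=289 → r--
[0,8] |-15|>|9| out[8]=225 → l++
[1,8] |-11|>|9| out[7]=121 → l++
[2,8] |-9|<=|9| out[6]=81 → r--
[2,7] |-9|>|8| out[5]=81 → l++
[3,7] |0|<=|8| out[4]=64 → r--
[3,6] |0|<=|6| out[3]=36 → r--
[3,5] |0|<=|2| out[2]=4 → r--
[3,4] |0|<=|1| out[1]=1 → r--
[3,3] |0|<=|0| out[0]=0 → r--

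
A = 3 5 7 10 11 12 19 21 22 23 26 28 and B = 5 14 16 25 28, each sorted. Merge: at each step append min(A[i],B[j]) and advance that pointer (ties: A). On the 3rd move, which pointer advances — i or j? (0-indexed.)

[i=0,j=0] A[i]=3<=B[j]=5 take 3 → i++
[i=1,j=0] A[i]=5<=B[j]=5 take 5 → i++
[i=2,j=0] A[i]=7>B[j]=5 take 5 → j++

j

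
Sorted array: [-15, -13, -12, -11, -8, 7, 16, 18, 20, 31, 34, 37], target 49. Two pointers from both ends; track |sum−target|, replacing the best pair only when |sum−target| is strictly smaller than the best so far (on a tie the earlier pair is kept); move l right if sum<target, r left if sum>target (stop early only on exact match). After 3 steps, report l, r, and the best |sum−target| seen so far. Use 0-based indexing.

l=3, r=11, best |Δ|=24

l=0 r=11: -15+37=22 d=27 *, l++
l=1 r=11: -13+37=24 d=25 *, l++
l=2 r=11: -12+37=25 d=24 *, l++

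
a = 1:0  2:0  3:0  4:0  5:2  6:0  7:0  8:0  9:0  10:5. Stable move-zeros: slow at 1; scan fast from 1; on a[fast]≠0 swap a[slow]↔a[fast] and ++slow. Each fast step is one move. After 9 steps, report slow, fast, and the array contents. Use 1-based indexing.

slow=1 fast=1: a[fast]=0, fast++
slow=1 fast=2: a[fast]=0, fast++
slow=1 fast=3: a[fast]=0, fast++
slow=1 fast=4: a[fast]=0, fast++
slow=1 fast=5: a[fast]=2≠0 swap→a[1]=2, slow++,fast++
slow=2 fast=6: a[fast]=0, fast++
slow=2 fast=7: a[fast]=0, fast++
slow=2 fast=8: a[fast]=0, fast++
slow=2 fast=9: a[fast]=0, fast++

slow=2, fast=10, a=[2, 0, 0, 0, 0, 0, 0, 0, 0, 5]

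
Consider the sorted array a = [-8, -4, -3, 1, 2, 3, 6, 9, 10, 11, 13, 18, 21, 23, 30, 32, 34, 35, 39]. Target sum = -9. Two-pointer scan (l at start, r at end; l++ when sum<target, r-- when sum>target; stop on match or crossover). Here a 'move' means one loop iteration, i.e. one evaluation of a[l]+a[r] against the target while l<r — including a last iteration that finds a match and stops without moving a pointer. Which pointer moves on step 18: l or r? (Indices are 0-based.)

r

[0,18] -8+39=31 >-9 → r--
[0,17] -8+35=27 >-9 → r--
[0,16] -8+34=26 >-9 → r--
[0,15] -8+32=24 >-9 → r--
[0,14] -8+30=22 >-9 → r--
[0,13] -8+23=15 >-9 → r--
[0,12] -8+21=13 >-9 → r--
[0,11] -8+18=10 >-9 → r--
[0,10] -8+13=5 >-9 → r--
[0,9] -8+11=3 >-9 → r--
[0,8] -8+10=2 >-9 → r--
[0,7] -8+9=1 >-9 → r--
[0,6] -8+6=-2 >-9 → r--
[0,5] -8+3=-5 >-9 → r--
[0,4] -8+2=-6 >-9 → r--
[0,3] -8+1=-7 >-9 → r--
[0,2] -8+-3=-11 <-9 → l++
[1,2] -4+-3=-7 >-9 → r--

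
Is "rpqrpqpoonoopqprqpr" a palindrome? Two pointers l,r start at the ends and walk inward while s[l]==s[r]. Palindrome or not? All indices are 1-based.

palindrome

l=1 r=19: 'r'=='r', l++,r--
l=2 r=18: 'p'=='p', l++,r--
l=3 r=17: 'q'=='q', l++,r--
l=4 r=16: 'r'=='r', l++,r--
l=5 r=15: 'p'=='p', l++,r--
l=6 r=14: 'q'=='q', l++,r--
l=7 r=13: 'p'=='p', l++,r--
l=8 r=12: 'o'=='o', l++,r--
l=9 r=11: 'o'=='o', l++,r--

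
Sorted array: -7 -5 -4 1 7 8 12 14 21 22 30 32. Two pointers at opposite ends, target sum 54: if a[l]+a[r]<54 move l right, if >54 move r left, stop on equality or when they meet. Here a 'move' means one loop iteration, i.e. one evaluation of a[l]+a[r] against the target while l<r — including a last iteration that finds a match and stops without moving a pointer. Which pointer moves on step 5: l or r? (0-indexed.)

l

l=0 r=11: -7+32=25 <54, l++
l=1 r=11: -5+32=27 <54, l++
l=2 r=11: -4+32=28 <54, l++
l=3 r=11: 1+32=33 <54, l++
l=4 r=11: 7+32=39 <54, l++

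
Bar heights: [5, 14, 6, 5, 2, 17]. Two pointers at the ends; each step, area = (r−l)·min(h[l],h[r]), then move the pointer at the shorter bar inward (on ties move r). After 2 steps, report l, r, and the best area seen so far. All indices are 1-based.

[1,6] min(5,17)*5=25 best=25 * → l++
[2,6] min(14,17)*4=56 best=56 * → l++

l=3, r=6, best area=56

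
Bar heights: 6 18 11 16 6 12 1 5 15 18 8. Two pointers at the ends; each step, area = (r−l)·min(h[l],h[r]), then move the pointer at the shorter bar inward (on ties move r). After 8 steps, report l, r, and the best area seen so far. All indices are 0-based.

l=0 r=10: min(6,8)*10=60 best=60 *, l++
l=1 r=10: min(18,8)*9=72 best=72 *, r--
l=1 r=9: min(18,18)*8=144 best=144 *, r--
l=1 r=8: min(18,15)*7=105 best=144, r--
l=1 r=7: min(18,5)*6=30 best=144, r--
l=1 r=6: min(18,1)*5=5 best=144, r--
l=1 r=5: min(18,12)*4=48 best=144, r--
l=1 r=4: min(18,6)*3=18 best=144, r--

l=1, r=3, best area=144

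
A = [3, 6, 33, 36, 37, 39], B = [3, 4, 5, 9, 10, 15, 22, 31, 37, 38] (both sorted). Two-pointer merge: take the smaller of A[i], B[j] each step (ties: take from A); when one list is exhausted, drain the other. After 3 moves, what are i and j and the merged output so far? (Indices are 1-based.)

i=1 j=1: A[i]=3<=B[j]=3 take 3, i++
i=2 j=1: A[i]=6>B[j]=3 take 3, j++
i=2 j=2: A[i]=6>B[j]=4 take 4, j++

i=2, j=3, merged so far=[3, 3, 4]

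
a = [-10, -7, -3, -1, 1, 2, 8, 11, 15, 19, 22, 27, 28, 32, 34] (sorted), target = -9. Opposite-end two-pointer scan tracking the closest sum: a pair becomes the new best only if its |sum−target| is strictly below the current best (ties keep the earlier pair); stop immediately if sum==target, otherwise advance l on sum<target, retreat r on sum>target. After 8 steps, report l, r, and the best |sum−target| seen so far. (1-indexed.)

l=1, r=7, best |Δ|=10

l=1 r=15: -10+34=24 d=33 *, r--
l=1 r=14: -10+32=22 d=31 *, r--
l=1 r=13: -10+28=18 d=27 *, r--
l=1 r=12: -10+27=17 d=26 *, r--
l=1 r=11: -10+22=12 d=21 *, r--
l=1 r=10: -10+19=9 d=18 *, r--
l=1 r=9: -10+15=5 d=14 *, r--
l=1 r=8: -10+11=1 d=10 *, r--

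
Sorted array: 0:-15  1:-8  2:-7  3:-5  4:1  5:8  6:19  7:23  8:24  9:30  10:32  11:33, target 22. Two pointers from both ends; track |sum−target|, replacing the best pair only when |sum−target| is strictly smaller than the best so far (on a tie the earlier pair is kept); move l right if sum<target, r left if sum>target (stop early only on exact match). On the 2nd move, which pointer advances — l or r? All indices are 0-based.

r

l=0 r=11: -15+33=18 d=4 *, l++
l=1 r=11: -8+33=25 d=3 *, r--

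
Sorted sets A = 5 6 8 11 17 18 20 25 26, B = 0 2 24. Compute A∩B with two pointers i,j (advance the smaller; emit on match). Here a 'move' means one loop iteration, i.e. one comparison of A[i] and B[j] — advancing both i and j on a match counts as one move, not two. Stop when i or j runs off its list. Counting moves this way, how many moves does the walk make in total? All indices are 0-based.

i=0 j=0: 5>0, j++
i=0 j=1: 5>2, j++
i=0 j=2: 5<24, i++
i=1 j=2: 6<24, i++
i=2 j=2: 8<24, i++
i=3 j=2: 11<24, i++
i=4 j=2: 17<24, i++
i=5 j=2: 18<24, i++
i=6 j=2: 20<24, i++
i=7 j=2: 25>24, j++

10 moves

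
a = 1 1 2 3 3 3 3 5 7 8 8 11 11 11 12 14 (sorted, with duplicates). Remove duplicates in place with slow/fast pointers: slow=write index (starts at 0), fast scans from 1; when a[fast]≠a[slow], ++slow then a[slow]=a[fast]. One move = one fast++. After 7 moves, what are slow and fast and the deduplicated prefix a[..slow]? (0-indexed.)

slow=3, fast=8, prefix=[1, 2, 3, 5]

(s=0,f=1) a[fast]=1=a[slow] dup → fast++
(s=0,f=2) a[fast]=2≠a[slow]=1 write a[1]=2 → slow++,fast++
(s=1,f=3) a[fast]=3≠a[slow]=2 write a[2]=3 → slow++,fast++
(s=2,f=4) a[fast]=3=a[slow] dup → fast++
(s=2,f=5) a[fast]=3=a[slow] dup → fast++
(s=2,f=6) a[fast]=3=a[slow] dup → fast++
(s=2,f=7) a[fast]=5≠a[slow]=3 write a[3]=5 → slow++,fast++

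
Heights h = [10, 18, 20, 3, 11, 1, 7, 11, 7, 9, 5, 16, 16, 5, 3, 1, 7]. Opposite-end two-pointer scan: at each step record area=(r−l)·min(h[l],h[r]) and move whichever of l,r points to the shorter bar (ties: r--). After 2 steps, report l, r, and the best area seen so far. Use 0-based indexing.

l=0, r=14, best area=112

l=0 r=16: min(10,7)*16=112 best=112 *, r--
l=0 r=15: min(10,1)*15=15 best=112, r--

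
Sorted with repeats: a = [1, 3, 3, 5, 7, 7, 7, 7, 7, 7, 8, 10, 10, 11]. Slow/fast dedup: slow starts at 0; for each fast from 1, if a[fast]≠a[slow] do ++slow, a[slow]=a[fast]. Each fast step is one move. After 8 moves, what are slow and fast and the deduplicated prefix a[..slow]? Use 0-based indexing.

slow=3, fast=9, prefix=[1, 3, 5, 7]

slow=0 fast=1: a[fast]=3≠a[slow]=1 write a[1]=3, slow++,fast++
slow=1 fast=2: a[fast]=3=a[slow] dup, fast++
slow=1 fast=3: a[fast]=5≠a[slow]=3 write a[2]=5, slow++,fast++
slow=2 fast=4: a[fast]=7≠a[slow]=5 write a[3]=7, slow++,fast++
slow=3 fast=5: a[fast]=7=a[slow] dup, fast++
slow=3 fast=6: a[fast]=7=a[slow] dup, fast++
slow=3 fast=7: a[fast]=7=a[slow] dup, fast++
slow=3 fast=8: a[fast]=7=a[slow] dup, fast++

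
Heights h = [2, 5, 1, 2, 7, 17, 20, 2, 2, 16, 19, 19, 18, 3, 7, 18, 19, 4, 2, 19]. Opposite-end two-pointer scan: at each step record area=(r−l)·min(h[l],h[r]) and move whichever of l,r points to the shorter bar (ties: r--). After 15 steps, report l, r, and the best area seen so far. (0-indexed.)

l=0 r=19: min(2,19)*19=38 best=38 *, l++
l=1 r=19: min(5,19)*18=90 best=90 *, l++
l=2 r=19: min(1,19)*17=17 best=90, l++
l=3 r=19: min(2,19)*16=32 best=90, l++
l=4 r=19: min(7,19)*15=105 best=105 *, l++
l=5 r=19: min(17,19)*14=238 best=238 *, l++
l=6 r=19: min(20,19)*13=247 best=247 *, r--
l=6 r=18: min(20,2)*12=24 best=247, r--
l=6 r=17: min(20,4)*11=44 best=247, r--
l=6 r=16: min(20,19)*10=190 best=247, r--
l=6 r=15: min(20,18)*9=162 best=247, r--
l=6 r=14: min(20,7)*8=56 best=247, r--
l=6 r=13: min(20,3)*7=21 best=247, r--
l=6 r=12: min(20,18)*6=108 best=247, r--
l=6 r=11: min(20,19)*5=95 best=247, r--

l=6, r=10, best area=247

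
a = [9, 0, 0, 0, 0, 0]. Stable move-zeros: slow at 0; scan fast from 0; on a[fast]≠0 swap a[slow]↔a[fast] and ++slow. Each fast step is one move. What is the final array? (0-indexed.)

[9, 0, 0, 0, 0, 0]

slow=0 fast=0: a[fast]=9≠0 swap→a[0]=9, slow++,fast++
slow=1 fast=1: a[fast]=0, fast++
slow=1 fast=2: a[fast]=0, fast++
slow=1 fast=3: a[fast]=0, fast++
slow=1 fast=4: a[fast]=0, fast++
slow=1 fast=5: a[fast]=0, fast++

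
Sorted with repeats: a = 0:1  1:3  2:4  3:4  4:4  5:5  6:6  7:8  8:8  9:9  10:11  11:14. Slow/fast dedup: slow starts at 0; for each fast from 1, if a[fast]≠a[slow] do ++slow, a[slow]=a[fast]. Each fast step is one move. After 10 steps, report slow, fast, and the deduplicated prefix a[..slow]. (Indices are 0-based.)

(s=0,f=1) a[fast]=3≠a[slow]=1 write a[1]=3 → slow++,fast++
(s=1,f=2) a[fast]=4≠a[slow]=3 write a[2]=4 → slow++,fast++
(s=2,f=3) a[fast]=4=a[slow] dup → fast++
(s=2,f=4) a[fast]=4=a[slow] dup → fast++
(s=2,f=5) a[fast]=5≠a[slow]=4 write a[3]=5 → slow++,fast++
(s=3,f=6) a[fast]=6≠a[slow]=5 write a[4]=6 → slow++,fast++
(s=4,f=7) a[fast]=8≠a[slow]=6 write a[5]=8 → slow++,fast++
(s=5,f=8) a[fast]=8=a[slow] dup → fast++
(s=5,f=9) a[fast]=9≠a[slow]=8 write a[6]=9 → slow++,fast++
(s=6,f=10) a[fast]=11≠a[slow]=9 write a[7]=11 → slow++,fast++

slow=7, fast=11, prefix=[1, 3, 4, 5, 6, 8, 9, 11]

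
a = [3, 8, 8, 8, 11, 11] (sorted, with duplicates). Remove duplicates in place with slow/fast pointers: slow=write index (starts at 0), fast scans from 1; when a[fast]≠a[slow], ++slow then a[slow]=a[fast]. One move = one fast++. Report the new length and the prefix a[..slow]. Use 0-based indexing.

(s=0,f=1) a[fast]=8≠a[slow]=3 write a[1]=8 → slow++,fast++
(s=1,f=2) a[fast]=8=a[slow] dup → fast++
(s=1,f=3) a[fast]=8=a[slow] dup → fast++
(s=1,f=4) a[fast]=11≠a[slow]=8 write a[2]=11 → slow++,fast++
(s=2,f=5) a[fast]=11=a[slow] dup → fast++

length 3; prefix = [3, 8, 11]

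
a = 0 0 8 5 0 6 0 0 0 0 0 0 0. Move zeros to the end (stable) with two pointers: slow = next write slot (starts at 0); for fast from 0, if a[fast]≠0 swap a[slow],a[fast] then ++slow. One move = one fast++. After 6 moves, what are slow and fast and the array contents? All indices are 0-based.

slow=0 fast=0: a[fast]=0, fast++
slow=0 fast=1: a[fast]=0, fast++
slow=0 fast=2: a[fast]=8≠0 swap→a[0]=8, slow++,fast++
slow=1 fast=3: a[fast]=5≠0 swap→a[1]=5, slow++,fast++
slow=2 fast=4: a[fast]=0, fast++
slow=2 fast=5: a[fast]=6≠0 swap→a[2]=6, slow++,fast++

slow=3, fast=6, a=[8, 5, 6, 0, 0, 0, 0, 0, 0, 0, 0, 0, 0]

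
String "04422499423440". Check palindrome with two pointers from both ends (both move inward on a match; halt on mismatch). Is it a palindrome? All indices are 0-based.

not a palindrome (mismatch at 3,10)

l=0 r=13: '0'=='0', l++,r--
l=1 r=12: '4'=='4', l++,r--
l=2 r=11: '4'=='4', l++,r--
l=3 r=10: '2'!='3', stop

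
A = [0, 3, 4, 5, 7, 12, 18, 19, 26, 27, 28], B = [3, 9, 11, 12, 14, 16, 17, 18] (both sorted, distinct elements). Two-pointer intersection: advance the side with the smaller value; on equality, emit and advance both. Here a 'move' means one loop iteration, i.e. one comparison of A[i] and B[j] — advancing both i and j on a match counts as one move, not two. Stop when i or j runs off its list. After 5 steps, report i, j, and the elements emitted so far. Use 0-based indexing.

i=5, j=1, emitted=[3]

[i=0,j=0] 0<3 → i++
[i=1,j=0] 3==3 emit → i++,j++
[i=2,j=1] 4<9 → i++
[i=3,j=1] 5<9 → i++
[i=4,j=1] 7<9 → i++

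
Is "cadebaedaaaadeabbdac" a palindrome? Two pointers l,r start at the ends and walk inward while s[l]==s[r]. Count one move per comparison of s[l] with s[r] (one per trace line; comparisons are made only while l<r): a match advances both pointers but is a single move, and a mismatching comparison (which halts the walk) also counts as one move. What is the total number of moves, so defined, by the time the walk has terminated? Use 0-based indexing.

4 moves

l=0 r=19: 'c'=='c', l++,r--
l=1 r=18: 'a'=='a', l++,r--
l=2 r=17: 'd'=='d', l++,r--
l=3 r=16: 'e'!='b', stop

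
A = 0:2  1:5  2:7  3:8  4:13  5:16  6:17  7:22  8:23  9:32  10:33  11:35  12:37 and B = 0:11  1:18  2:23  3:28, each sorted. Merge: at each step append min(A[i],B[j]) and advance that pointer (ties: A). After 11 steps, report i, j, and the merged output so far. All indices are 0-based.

i=9, j=2, merged so far=[2, 5, 7, 8, 11, 13, 16, 17, 18, 22, 23]

i=0 j=0: A[i]=2<=B[j]=11 take 2, i++
i=1 j=0: A[i]=5<=B[j]=11 take 5, i++
i=2 j=0: A[i]=7<=B[j]=11 take 7, i++
i=3 j=0: A[i]=8<=B[j]=11 take 8, i++
i=4 j=0: A[i]=13>B[j]=11 take 11, j++
i=4 j=1: A[i]=13<=B[j]=18 take 13, i++
i=5 j=1: A[i]=16<=B[j]=18 take 16, i++
i=6 j=1: A[i]=17<=B[j]=18 take 17, i++
i=7 j=1: A[i]=22>B[j]=18 take 18, j++
i=7 j=2: A[i]=22<=B[j]=23 take 22, i++
i=8 j=2: A[i]=23<=B[j]=23 take 23, i++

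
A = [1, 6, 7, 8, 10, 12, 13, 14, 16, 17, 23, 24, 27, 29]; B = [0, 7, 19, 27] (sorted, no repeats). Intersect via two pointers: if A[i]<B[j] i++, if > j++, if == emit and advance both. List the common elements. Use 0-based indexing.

intersection = [7, 27]

[i=0,j=0] 1>0 → j++
[i=0,j=1] 1<7 → i++
[i=1,j=1] 6<7 → i++
[i=2,j=1] 7==7 emit → i++,j++
[i=3,j=2] 8<19 → i++
[i=4,j=2] 10<19 → i++
[i=5,j=2] 12<19 → i++
[i=6,j=2] 13<19 → i++
[i=7,j=2] 14<19 → i++
[i=8,j=2] 16<19 → i++
[i=9,j=2] 17<19 → i++
[i=10,j=2] 23>19 → j++
[i=10,j=3] 23<27 → i++
[i=11,j=3] 24<27 → i++
[i=12,j=3] 27==27 emit → i++,j++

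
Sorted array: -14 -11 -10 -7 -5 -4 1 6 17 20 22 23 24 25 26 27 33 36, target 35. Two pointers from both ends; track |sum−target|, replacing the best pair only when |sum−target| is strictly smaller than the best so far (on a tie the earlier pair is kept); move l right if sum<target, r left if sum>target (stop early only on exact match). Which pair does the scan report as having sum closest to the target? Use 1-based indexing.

l=1 r=18: -14+36=22 d=13 *, l++
l=2 r=18: -11+36=25 d=10 *, l++
l=3 r=18: -10+36=26 d=9 *, l++
l=4 r=18: -7+36=29 d=6 *, l++
l=5 r=18: -5+36=31 d=4 *, l++
l=6 r=18: -4+36=32 d=3 *, l++
l=7 r=18: 1+36=37 d=2 *, r--
l=7 r=17: 1+33=34 d=1 *, l++
l=8 r=17: 6+33=39 d=4, r--
l=8 r=16: 6+27=33 d=2, l++
l=9 r=16: 17+27=44 d=9, r--
l=9 r=15: 17+26=43 d=8, r--
l=9 r=14: 17+25=42 d=7, r--
l=9 r=13: 17+24=41 d=6, r--
l=9 r=12: 17+23=40 d=5, r--
l=9 r=11: 17+22=39 d=4, r--
l=9 r=10: 17+20=37 d=2, r--

pair (1, 33) with sum 34 (|Δ|=1)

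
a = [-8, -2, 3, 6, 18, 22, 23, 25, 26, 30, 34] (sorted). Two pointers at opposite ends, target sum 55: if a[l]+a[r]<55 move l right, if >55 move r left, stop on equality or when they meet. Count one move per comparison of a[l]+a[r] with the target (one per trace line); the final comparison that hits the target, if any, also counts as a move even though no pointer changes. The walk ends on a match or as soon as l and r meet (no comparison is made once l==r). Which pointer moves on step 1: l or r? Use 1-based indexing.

l

[1,11] -8+34=26 <55 → l++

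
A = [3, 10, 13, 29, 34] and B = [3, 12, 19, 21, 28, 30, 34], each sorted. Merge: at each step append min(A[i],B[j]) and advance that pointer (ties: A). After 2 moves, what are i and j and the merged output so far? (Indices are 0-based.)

i=0 j=0: A[i]=3<=B[j]=3 take 3, i++
i=1 j=0: A[i]=10>B[j]=3 take 3, j++

i=1, j=1, merged so far=[3, 3]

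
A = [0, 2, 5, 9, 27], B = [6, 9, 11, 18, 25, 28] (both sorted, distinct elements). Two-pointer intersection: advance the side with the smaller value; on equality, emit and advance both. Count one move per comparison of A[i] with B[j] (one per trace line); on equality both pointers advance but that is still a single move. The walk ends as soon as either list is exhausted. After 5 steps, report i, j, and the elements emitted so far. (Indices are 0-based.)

i=0 j=0: 0<6, i++
i=1 j=0: 2<6, i++
i=2 j=0: 5<6, i++
i=3 j=0: 9>6, j++
i=3 j=1: 9==9 emit, i++,j++

i=4, j=2, emitted=[9]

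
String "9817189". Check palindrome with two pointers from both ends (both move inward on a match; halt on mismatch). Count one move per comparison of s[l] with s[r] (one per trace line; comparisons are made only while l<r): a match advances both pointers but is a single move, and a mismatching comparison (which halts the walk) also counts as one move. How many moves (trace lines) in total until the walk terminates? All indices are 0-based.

[0,6] '9'=='9' → l++,r--
[1,5] '8'=='8' → l++,r--
[2,4] '1'=='1' → l++,r--

3 moves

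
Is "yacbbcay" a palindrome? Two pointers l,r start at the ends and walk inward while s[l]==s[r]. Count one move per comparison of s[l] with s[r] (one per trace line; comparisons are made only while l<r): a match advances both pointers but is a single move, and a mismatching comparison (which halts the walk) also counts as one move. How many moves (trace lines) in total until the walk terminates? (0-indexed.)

4 moves

l=0 r=7: 'y'=='y', l++,r--
l=1 r=6: 'a'=='a', l++,r--
l=2 r=5: 'c'=='c', l++,r--
l=3 r=4: 'b'=='b', l++,r--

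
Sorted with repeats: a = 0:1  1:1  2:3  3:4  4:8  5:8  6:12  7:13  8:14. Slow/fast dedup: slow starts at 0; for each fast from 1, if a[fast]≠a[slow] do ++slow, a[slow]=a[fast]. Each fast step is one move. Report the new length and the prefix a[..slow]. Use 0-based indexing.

slow=0 fast=1: a[fast]=1=a[slow] dup, fast++
slow=0 fast=2: a[fast]=3≠a[slow]=1 write a[1]=3, slow++,fast++
slow=1 fast=3: a[fast]=4≠a[slow]=3 write a[2]=4, slow++,fast++
slow=2 fast=4: a[fast]=8≠a[slow]=4 write a[3]=8, slow++,fast++
slow=3 fast=5: a[fast]=8=a[slow] dup, fast++
slow=3 fast=6: a[fast]=12≠a[slow]=8 write a[4]=12, slow++,fast++
slow=4 fast=7: a[fast]=13≠a[slow]=12 write a[5]=13, slow++,fast++
slow=5 fast=8: a[fast]=14≠a[slow]=13 write a[6]=14, slow++,fast++

length 7; prefix = [1, 3, 4, 8, 12, 13, 14]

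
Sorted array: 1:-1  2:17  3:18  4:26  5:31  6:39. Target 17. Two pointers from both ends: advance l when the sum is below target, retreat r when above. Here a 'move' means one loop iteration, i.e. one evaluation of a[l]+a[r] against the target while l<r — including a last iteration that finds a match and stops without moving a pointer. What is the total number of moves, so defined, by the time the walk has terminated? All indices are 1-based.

[1,6] -1+39=38 >17 → r--
[1,5] -1+31=30 >17 → r--
[1,4] -1+26=25 >17 → r--
[1,3] -1+18=17 → found

4 moves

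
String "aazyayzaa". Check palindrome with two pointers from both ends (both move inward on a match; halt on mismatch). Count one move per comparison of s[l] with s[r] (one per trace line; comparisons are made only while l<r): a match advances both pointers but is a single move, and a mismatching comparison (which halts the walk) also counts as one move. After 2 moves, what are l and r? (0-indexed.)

l=2, r=6

l=0 r=8: 'a'=='a', l++,r--
l=1 r=7: 'a'=='a', l++,r--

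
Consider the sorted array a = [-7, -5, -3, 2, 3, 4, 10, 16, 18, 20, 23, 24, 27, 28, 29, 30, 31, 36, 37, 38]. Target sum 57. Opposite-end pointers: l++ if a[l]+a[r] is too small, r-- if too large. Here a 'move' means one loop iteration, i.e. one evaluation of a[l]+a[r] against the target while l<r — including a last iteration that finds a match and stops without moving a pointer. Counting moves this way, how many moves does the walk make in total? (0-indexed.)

11 moves

[0,19] -7+38=31 <57 → l++
[1,19] -5+38=33 <57 → l++
[2,19] -3+38=35 <57 → l++
[3,19] 2+38=40 <57 → l++
[4,19] 3+38=41 <57 → l++
[5,19] 4+38=42 <57 → l++
[6,19] 10+38=48 <57 → l++
[7,19] 16+38=54 <57 → l++
[8,19] 18+38=56 <57 → l++
[9,19] 20+38=58 >57 → r--
[9,18] 20+37=57 → found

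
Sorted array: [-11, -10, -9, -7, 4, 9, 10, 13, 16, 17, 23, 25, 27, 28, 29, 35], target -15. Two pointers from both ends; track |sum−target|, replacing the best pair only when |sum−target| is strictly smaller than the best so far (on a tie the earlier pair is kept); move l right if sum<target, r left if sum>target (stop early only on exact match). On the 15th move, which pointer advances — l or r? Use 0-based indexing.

l

[0,15] -11+35=24 d=39 * → r--
[0,14] -11+29=18 d=33 * → r--
[0,13] -11+28=17 d=32 * → r--
[0,12] -11+27=16 d=31 * → r--
[0,11] -11+25=14 d=29 * → r--
[0,10] -11+23=12 d=27 * → r--
[0,9] -11+17=6 d=21 * → r--
[0,8] -11+16=5 d=20 * → r--
[0,7] -11+13=2 d=17 * → r--
[0,6] -11+10=-1 d=14 * → r--
[0,5] -11+9=-2 d=13 * → r--
[0,4] -11+4=-7 d=8 * → r--
[0,3] -11+-7=-18 d=3 * → l++
[1,3] -10+-7=-17 d=2 * → l++
[2,3] -9+-7=-16 d=1 * → l++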